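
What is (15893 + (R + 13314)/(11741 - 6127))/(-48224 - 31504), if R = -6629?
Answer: -386277/1937632 ≈ -0.19936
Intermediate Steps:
(15893 + (R + 13314)/(11741 - 6127))/(-48224 - 31504) = (15893 + (-6629 + 13314)/(11741 - 6127))/(-48224 - 31504) = (15893 + 6685/5614)/(-79728) = (15893 + 6685*(1/5614))*(-1/79728) = (15893 + 955/802)*(-1/79728) = (12747141/802)*(-1/79728) = -386277/1937632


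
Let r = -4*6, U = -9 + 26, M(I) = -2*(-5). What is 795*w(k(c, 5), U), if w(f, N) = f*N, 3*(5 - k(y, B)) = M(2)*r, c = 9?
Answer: 1148775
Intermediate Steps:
M(I) = 10
U = 17
r = -24
k(y, B) = 85 (k(y, B) = 5 - 10*(-24)/3 = 5 - ⅓*(-240) = 5 + 80 = 85)
w(f, N) = N*f
795*w(k(c, 5), U) = 795*(17*85) = 795*1445 = 1148775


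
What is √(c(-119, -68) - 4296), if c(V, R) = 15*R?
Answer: 2*I*√1329 ≈ 72.911*I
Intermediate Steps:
√(c(-119, -68) - 4296) = √(15*(-68) - 4296) = √(-1020 - 4296) = √(-5316) = 2*I*√1329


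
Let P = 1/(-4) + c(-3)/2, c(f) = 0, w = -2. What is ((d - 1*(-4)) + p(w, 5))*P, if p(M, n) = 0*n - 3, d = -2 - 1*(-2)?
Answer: -1/4 ≈ -0.25000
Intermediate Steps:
d = 0 (d = -2 + 2 = 0)
p(M, n) = -3 (p(M, n) = 0 - 3 = -3)
P = -1/4 (P = 1/(-4) + 0/2 = 1*(-1/4) + 0*(1/2) = -1/4 + 0 = -1/4 ≈ -0.25000)
((d - 1*(-4)) + p(w, 5))*P = ((0 - 1*(-4)) - 3)*(-1/4) = ((0 + 4) - 3)*(-1/4) = (4 - 3)*(-1/4) = 1*(-1/4) = -1/4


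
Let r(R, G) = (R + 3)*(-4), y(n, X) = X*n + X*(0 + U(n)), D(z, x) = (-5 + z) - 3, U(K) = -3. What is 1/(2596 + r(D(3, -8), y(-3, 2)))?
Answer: 1/2604 ≈ 0.00038402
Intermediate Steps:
D(z, x) = -8 + z
y(n, X) = -3*X + X*n (y(n, X) = X*n + X*(0 - 3) = X*n + X*(-3) = X*n - 3*X = -3*X + X*n)
r(R, G) = -12 - 4*R (r(R, G) = (3 + R)*(-4) = -12 - 4*R)
1/(2596 + r(D(3, -8), y(-3, 2))) = 1/(2596 + (-12 - 4*(-8 + 3))) = 1/(2596 + (-12 - 4*(-5))) = 1/(2596 + (-12 + 20)) = 1/(2596 + 8) = 1/2604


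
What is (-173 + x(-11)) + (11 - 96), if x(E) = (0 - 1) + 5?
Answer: -254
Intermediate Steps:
x(E) = 4 (x(E) = -1 + 5 = 4)
(-173 + x(-11)) + (11 - 96) = (-173 + 4) + (11 - 96) = -169 - 85 = -254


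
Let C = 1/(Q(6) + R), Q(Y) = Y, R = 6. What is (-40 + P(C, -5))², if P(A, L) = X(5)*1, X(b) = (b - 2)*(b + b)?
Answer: 100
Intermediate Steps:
X(b) = 2*b*(-2 + b) (X(b) = (-2 + b)*(2*b) = 2*b*(-2 + b))
C = 1/12 (C = 1/(6 + 6) = 1/12 ≈ 0.083333)
P(A, L) = 30 (P(A, L) = (2*5*(-2 + 5))*1 = (2*5*3)*1 = 30*1 = 30)
(-40 + P(C, -5))² = (-40 + 30)² = (-10)² = 100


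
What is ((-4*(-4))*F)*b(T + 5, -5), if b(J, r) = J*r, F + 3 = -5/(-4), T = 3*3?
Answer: 1960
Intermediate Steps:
T = 9
F = -7/4 (F = -3 - 5/(-4) = -3 - 5*(-¼) = -3 + 5/4 = -7/4 ≈ -1.7500)
((-4*(-4))*F)*b(T + 5, -5) = (-4*(-4)*(-7/4))*((9 + 5)*(-5)) = (16*(-7/4))*(14*(-5)) = -28*(-70) = 1960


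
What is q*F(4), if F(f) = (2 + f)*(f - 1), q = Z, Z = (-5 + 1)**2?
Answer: 288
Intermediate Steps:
Z = 16 (Z = (-4)**2 = 16)
q = 16
F(f) = (-1 + f)*(2 + f) (F(f) = (2 + f)*(-1 + f) = (-1 + f)*(2 + f))
q*F(4) = 16*(-2 + 4 + 4**2) = 16*(-2 + 4 + 16) = 16*18 = 288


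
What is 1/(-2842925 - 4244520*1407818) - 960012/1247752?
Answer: -598677442075161742/778116289904782345 ≈ -0.76939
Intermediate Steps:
1/(-2842925 - 4244520*1407818) - 960012/1247752 = (1/1407818)/(-7087445) - 960012*1/1247752 = -1/7087445*1/1407818 - 240003/311938 = -1/9977832645010 - 240003/311938 = -598677442075161742/778116289904782345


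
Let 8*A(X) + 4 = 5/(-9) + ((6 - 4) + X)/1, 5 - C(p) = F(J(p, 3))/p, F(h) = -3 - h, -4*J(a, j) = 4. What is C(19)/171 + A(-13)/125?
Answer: 2323/162450 ≈ 0.014300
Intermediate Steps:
J(a, j) = -1 (J(a, j) = -¼*4 = -1)
C(p) = 5 + 2/p (C(p) = 5 - (-3 - 1*(-1))/p = 5 - (-3 + 1)/p = 5 - (-2)/p = 5 + 2/p)
A(X) = -23/72 + X/8 (A(X) = -½ + (5/(-9) + ((6 - 4) + X)/1)/8 = -½ + (5*(-⅑) + (2 + X)*1)/8 = -½ + (-5/9 + (2 + X))/8 = -½ + (13/9 + X)/8 = -½ + (13/72 + X/8) = -23/72 + X/8)
C(19)/171 + A(-13)/125 = (5 + 2/19)/171 + (-23/72 + (⅛)*(-13))/125 = (5 + 2*(1/19))*(1/171) + (-23/72 - 13/8)*(1/125) = (5 + 2/19)*(1/171) - 35/18*1/125 = (97/19)*(1/171) - 7/450 = 97/3249 - 7/450 = 2323/162450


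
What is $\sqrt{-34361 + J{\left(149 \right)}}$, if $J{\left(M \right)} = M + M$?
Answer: $i \sqrt{34063} \approx 184.56 i$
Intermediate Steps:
$J{\left(M \right)} = 2 M$
$\sqrt{-34361 + J{\left(149 \right)}} = \sqrt{-34361 + 2 \cdot 149} = \sqrt{-34361 + 298} = \sqrt{-34063} = i \sqrt{34063}$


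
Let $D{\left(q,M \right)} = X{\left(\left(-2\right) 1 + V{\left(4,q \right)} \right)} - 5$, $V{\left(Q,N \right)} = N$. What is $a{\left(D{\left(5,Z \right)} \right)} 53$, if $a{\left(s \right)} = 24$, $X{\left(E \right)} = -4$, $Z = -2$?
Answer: $1272$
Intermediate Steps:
$D{\left(q,M \right)} = -9$ ($D{\left(q,M \right)} = -4 - 5 = -9$)
$a{\left(D{\left(5,Z \right)} \right)} 53 = 24 \cdot 53 = 1272$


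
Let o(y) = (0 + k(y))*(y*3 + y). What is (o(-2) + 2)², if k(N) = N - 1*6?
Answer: 4356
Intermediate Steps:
k(N) = -6 + N (k(N) = N - 6 = -6 + N)
o(y) = 4*y*(-6 + y) (o(y) = (0 + (-6 + y))*(y*3 + y) = (-6 + y)*(3*y + y) = (-6 + y)*(4*y) = 4*y*(-6 + y))
(o(-2) + 2)² = (4*(-2)*(-6 - 2) + 2)² = (4*(-2)*(-8) + 2)² = (64 + 2)² = 66² = 4356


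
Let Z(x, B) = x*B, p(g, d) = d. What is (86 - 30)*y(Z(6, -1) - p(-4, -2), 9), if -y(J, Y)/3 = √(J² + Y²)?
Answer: -168*√97 ≈ -1654.6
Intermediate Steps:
Z(x, B) = B*x
y(J, Y) = -3*√(J² + Y²)
(86 - 30)*y(Z(6, -1) - p(-4, -2), 9) = (86 - 30)*(-3*√((-1*6 - 1*(-2))² + 9²)) = 56*(-3*√((-6 + 2)² + 81)) = 56*(-3*√((-4)² + 81)) = 56*(-3*√(16 + 81)) = 56*(-3*√97) = -168*√97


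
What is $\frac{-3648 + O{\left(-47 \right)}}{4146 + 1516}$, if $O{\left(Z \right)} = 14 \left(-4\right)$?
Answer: $- \frac{1852}{2831} \approx -0.65419$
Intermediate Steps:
$O{\left(Z \right)} = -56$
$\frac{-3648 + O{\left(-47 \right)}}{4146 + 1516} = \frac{-3648 - 56}{4146 + 1516} = - \frac{3704}{5662} = \left(-3704\right) \frac{1}{5662} = - \frac{1852}{2831}$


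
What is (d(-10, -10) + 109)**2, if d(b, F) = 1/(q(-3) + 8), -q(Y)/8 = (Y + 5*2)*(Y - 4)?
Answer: 1901047201/160000 ≈ 11882.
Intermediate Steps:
q(Y) = -8*(-4 + Y)*(10 + Y) (q(Y) = -8*(Y + 5*2)*(Y - 4) = -8*(Y + 10)*(-4 + Y) = -8*(10 + Y)*(-4 + Y) = -8*(-4 + Y)*(10 + Y))
d(b, F) = 1/400 (d(b, F) = 1/((320 - 48*(-3) - 8*(-3)**2) + 8) = 1/((320 + 144 - 8*9) + 8) = 1/((320 + 144 - 72) + 8) = 1/(392 + 8) = 1/400)
(d(-10, -10) + 109)**2 = (1/400 + 109)**2 = (43601/400)**2 = 1901047201/160000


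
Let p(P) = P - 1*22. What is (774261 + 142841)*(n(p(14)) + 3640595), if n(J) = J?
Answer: 3338789618874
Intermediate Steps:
p(P) = -22 + P (p(P) = P - 22 = -22 + P)
(774261 + 142841)*(n(p(14)) + 3640595) = (774261 + 142841)*((-22 + 14) + 3640595) = 917102*(-8 + 3640595) = 917102*3640587 = 3338789618874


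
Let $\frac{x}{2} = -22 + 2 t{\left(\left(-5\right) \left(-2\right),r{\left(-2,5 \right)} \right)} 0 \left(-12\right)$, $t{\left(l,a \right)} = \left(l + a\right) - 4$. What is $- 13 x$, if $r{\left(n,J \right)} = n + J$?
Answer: $572$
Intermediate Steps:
$r{\left(n,J \right)} = J + n$
$t{\left(l,a \right)} = -4 + a + l$ ($t{\left(l,a \right)} = \left(a + l\right) - 4 = -4 + a + l$)
$x = -44$ ($x = 2 \left(-22 + 2 \left(-4 + \left(5 - 2\right) - -10\right) 0 \left(-12\right)\right) = 2 \left(-22 + 2 \left(-4 + 3 + 10\right) 0 \left(-12\right)\right) = 2 \left(-22 + 2 \cdot 9 \cdot 0 \left(-12\right)\right) = 2 \left(-22 + 18 \cdot 0 \left(-12\right)\right) = 2 \left(-22 + 0 \left(-12\right)\right) = 2 \left(-22 + 0\right) = 2 \left(-22\right) = -44$)
$- 13 x = \left(-13\right) \left(-44\right) = 572$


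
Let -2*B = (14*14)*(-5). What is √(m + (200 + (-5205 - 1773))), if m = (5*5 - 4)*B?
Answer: 2*√878 ≈ 59.262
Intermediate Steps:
B = 490 (B = -14*14*(-5)/2 = -98*(-5) = -½*(-980) = 490)
m = 10290 (m = (5*5 - 4)*490 = (25 - 4)*490 = 21*490 = 10290)
√(m + (200 + (-5205 - 1773))) = √(10290 + (200 + (-5205 - 1773))) = √(10290 + (200 - 6978)) = √(10290 - 6778) = √3512 = 2*√878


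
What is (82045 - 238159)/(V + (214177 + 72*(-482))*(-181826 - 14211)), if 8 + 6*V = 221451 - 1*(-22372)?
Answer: 936684/211099847191 ≈ 4.4372e-6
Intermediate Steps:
V = 243815/6 (V = -4/3 + (221451 - 1*(-22372))/6 = -4/3 + (221451 + 22372)/6 = -4/3 + (⅙)*243823 = -4/3 + 243823/6 = 243815/6 ≈ 40636.)
(82045 - 238159)/(V + (214177 + 72*(-482))*(-181826 - 14211)) = (82045 - 238159)/(243815/6 + (214177 + 72*(-482))*(-181826 - 14211)) = -156114/(243815/6 + (214177 - 34704)*(-196037)) = -156114/(243815/6 + 179473*(-196037)) = -156114/(243815/6 - 35183348501) = -156114/(-211099847191/6) = -156114*(-6/211099847191) = 936684/211099847191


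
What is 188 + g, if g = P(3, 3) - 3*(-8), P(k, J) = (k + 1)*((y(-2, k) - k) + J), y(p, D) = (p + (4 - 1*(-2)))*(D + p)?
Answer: 228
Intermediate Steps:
y(p, D) = (6 + p)*(D + p) (y(p, D) = (p + (4 + 2))*(D + p) = (p + 6)*(D + p) = (6 + p)*(D + p))
P(k, J) = (1 + k)*(-8 + J + 3*k) (P(k, J) = (k + 1)*((((-2)² + 6*k + 6*(-2) + k*(-2)) - k) + J) = (1 + k)*(((4 + 6*k - 12 - 2*k) - k) + J) = (1 + k)*(((-8 + 4*k) - k) + J) = (1 + k)*((-8 + 3*k) + J) = (1 + k)*(-8 + J + 3*k))
g = 40 (g = (-8 + 3 - 5*3 + 3*3² + 3*3) - 3*(-8) = (-8 + 3 - 15 + 3*9 + 9) + 24 = (-8 + 3 - 15 + 27 + 9) + 24 = 16 + 24 = 40)
188 + g = 188 + 40 = 228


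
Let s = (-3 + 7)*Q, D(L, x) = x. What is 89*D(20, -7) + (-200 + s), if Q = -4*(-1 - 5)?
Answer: -727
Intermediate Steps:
Q = 24 (Q = -4*(-6) = 24)
s = 96 (s = (-3 + 7)*24 = 4*24 = 96)
89*D(20, -7) + (-200 + s) = 89*(-7) + (-200 + 96) = -623 - 104 = -727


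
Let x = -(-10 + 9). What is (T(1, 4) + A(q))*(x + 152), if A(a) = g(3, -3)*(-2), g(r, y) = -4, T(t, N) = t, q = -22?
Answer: 1377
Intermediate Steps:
x = 1 (x = -1*(-1) = 1)
A(a) = 8 (A(a) = -4*(-2) = 8)
(T(1, 4) + A(q))*(x + 152) = (1 + 8)*(1 + 152) = 9*153 = 1377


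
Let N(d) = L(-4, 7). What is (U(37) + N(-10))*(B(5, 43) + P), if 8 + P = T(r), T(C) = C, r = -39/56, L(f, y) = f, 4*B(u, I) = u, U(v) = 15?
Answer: -4587/56 ≈ -81.911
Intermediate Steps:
B(u, I) = u/4
r = -39/56 (r = -39*1/56 = -39/56 ≈ -0.69643)
N(d) = -4
P = -487/56 (P = -8 - 39/56 = -487/56 ≈ -8.6964)
(U(37) + N(-10))*(B(5, 43) + P) = (15 - 4)*((¼)*5 - 487/56) = 11*(5/4 - 487/56) = 11*(-417/56) = -4587/56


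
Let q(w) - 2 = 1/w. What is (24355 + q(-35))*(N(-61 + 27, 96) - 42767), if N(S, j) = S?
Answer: -36487595694/35 ≈ -1.0425e+9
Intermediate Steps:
q(w) = 2 + 1/w
(24355 + q(-35))*(N(-61 + 27, 96) - 42767) = (24355 + (2 + 1/(-35)))*((-61 + 27) - 42767) = (24355 + (2 - 1/35))*(-34 - 42767) = (24355 + 69/35)*(-42801) = (852494/35)*(-42801) = -36487595694/35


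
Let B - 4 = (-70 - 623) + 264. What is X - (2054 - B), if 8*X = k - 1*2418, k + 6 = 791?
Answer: -21465/8 ≈ -2683.1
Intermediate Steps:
k = 785 (k = -6 + 791 = 785)
B = -425 (B = 4 + ((-70 - 623) + 264) = 4 + (-693 + 264) = 4 - 429 = -425)
X = -1633/8 (X = (785 - 1*2418)/8 = (785 - 2418)/8 = (1/8)*(-1633) = -1633/8 ≈ -204.13)
X - (2054 - B) = -1633/8 - (2054 - 1*(-425)) = -1633/8 - (2054 + 425) = -1633/8 - 1*2479 = -1633/8 - 2479 = -21465/8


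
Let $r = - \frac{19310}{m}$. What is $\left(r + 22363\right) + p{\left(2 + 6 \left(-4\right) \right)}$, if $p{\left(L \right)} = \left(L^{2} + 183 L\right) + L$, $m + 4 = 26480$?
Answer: $\frac{248851507}{13238} \approx 18798.0$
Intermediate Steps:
$m = 26476$ ($m = -4 + 26480 = 26476$)
$p{\left(L \right)} = L^{2} + 184 L$
$r = - \frac{9655}{13238}$ ($r = - \frac{19310}{26476} = \left(-19310\right) \frac{1}{26476} = - \frac{9655}{13238} \approx -0.72934$)
$\left(r + 22363\right) + p{\left(2 + 6 \left(-4\right) \right)} = \left(- \frac{9655}{13238} + 22363\right) + \left(2 + 6 \left(-4\right)\right) \left(184 + \left(2 + 6 \left(-4\right)\right)\right) = \frac{296031739}{13238} + \left(2 - 24\right) \left(184 + \left(2 - 24\right)\right) = \frac{296031739}{13238} - 22 \left(184 - 22\right) = \frac{296031739}{13238} - 3564 = \frac{248851507}{13238}$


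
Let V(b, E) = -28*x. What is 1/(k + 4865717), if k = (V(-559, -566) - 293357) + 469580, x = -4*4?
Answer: 1/5042388 ≈ 1.9832e-7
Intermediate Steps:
x = -16
V(b, E) = 448 (V(b, E) = -28*(-16) = 448)
k = 176671 (k = (448 - 293357) + 469580 = -292909 + 469580 = 176671)
1/(k + 4865717) = 1/(176671 + 4865717) = 1/5042388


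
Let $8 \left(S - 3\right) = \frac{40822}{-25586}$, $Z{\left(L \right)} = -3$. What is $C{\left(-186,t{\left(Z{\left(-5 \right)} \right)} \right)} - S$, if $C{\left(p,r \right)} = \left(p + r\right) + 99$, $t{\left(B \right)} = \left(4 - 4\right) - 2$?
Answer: $- \frac{9395237}{102344} \approx -91.801$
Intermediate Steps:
$t{\left(B \right)} = -2$ ($t{\left(B \right)} = 0 - 2 = -2$)
$C{\left(p,r \right)} = 99 + p + r$
$S = \frac{286621}{102344}$ ($S = 3 + \frac{40822 \frac{1}{-25586}}{8} = 3 + \frac{40822 \left(- \frac{1}{25586}\right)}{8} = 3 + \frac{1}{8} \left(- \frac{20411}{12793}\right) = 3 - \frac{20411}{102344} = \frac{286621}{102344} \approx 2.8006$)
$C{\left(-186,t{\left(Z{\left(-5 \right)} \right)} \right)} - S = \left(99 - 186 - 2\right) - \frac{286621}{102344} = -89 - \frac{286621}{102344} = - \frac{9395237}{102344}$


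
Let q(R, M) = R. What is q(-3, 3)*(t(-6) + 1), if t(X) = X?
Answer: 15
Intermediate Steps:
q(-3, 3)*(t(-6) + 1) = -3*(-6 + 1) = -3*(-5) = 15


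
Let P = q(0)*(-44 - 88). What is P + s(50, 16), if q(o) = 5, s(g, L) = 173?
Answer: -487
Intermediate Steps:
P = -660 (P = 5*(-44 - 88) = 5*(-132) = -660)
P + s(50, 16) = -660 + 173 = -487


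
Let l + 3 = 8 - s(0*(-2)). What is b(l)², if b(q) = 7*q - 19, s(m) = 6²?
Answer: 55696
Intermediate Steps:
s(m) = 36
l = -31 (l = -3 + (8 - 1*36) = -3 + (8 - 36) = -3 - 28 = -31)
b(q) = -19 + 7*q
b(l)² = (-19 + 7*(-31))² = (-19 - 217)² = (-236)² = 55696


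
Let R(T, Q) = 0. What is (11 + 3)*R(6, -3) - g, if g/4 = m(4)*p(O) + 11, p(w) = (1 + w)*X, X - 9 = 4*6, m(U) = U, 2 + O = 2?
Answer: -572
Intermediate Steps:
O = 0 (O = -2 + 2 = 0)
X = 33 (X = 9 + 4*6 = 9 + 24 = 33)
p(w) = 33 + 33*w (p(w) = (1 + w)*33 = 33 + 33*w)
g = 572 (g = 4*(4*(33 + 33*0) + 11) = 4*(4*(33 + 0) + 11) = 4*(4*33 + 11) = 4*(132 + 11) = 4*143 = 572)
(11 + 3)*R(6, -3) - g = (11 + 3)*0 - 1*572 = 14*0 - 572 = 0 - 572 = -572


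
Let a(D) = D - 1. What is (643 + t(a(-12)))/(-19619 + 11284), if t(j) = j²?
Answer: -812/8335 ≈ -0.097420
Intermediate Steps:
a(D) = -1 + D
(643 + t(a(-12)))/(-19619 + 11284) = (643 + (-1 - 12)²)/(-19619 + 11284) = (643 + (-13)²)/(-8335) = (643 + 169)*(-1/8335) = 812*(-1/8335) = -812/8335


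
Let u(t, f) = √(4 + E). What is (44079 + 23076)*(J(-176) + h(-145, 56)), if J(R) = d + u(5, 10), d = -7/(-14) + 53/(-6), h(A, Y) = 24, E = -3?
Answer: 1119250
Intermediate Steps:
u(t, f) = 1 (u(t, f) = √(4 - 3) = √1 = 1)
d = -25/3 (d = -7*(-1/14) + 53*(-⅙) = ½ - 53/6 = -25/3 ≈ -8.3333)
J(R) = -22/3 (J(R) = -25/3 + 1 = -22/3)
(44079 + 23076)*(J(-176) + h(-145, 56)) = (44079 + 23076)*(-22/3 + 24) = 67155*(50/3) = 1119250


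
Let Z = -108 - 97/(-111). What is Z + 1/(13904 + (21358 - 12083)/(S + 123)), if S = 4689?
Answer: -795689571661/7427600853 ≈ -107.13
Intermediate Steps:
Z = -11891/111 (Z = -108 - 1/111*(-97) = -108 + 97/111 = -11891/111 ≈ -107.13)
Z + 1/(13904 + (21358 - 12083)/(S + 123)) = -11891/111 + 1/(13904 + (21358 - 12083)/(4689 + 123)) = -11891/111 + 1/(13904 + 9275/4812) = -11891/111 + 1/(66915323/4812) = -11891/111 + 4812/66915323 = -795689571661/7427600853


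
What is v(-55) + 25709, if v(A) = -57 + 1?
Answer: 25653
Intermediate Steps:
v(A) = -56
v(-55) + 25709 = -56 + 25709 = 25653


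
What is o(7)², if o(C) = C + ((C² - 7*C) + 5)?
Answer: 144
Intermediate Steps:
o(C) = 5 + C² - 6*C (o(C) = C + (5 + C² - 7*C) = 5 + C² - 6*C)
o(7)² = (5 + 7² - 6*7)² = (5 + 49 - 42)² = 12² = 144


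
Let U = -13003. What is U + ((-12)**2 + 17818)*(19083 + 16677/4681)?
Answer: 1604739653357/4681 ≈ 3.4282e+8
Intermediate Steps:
U + ((-12)**2 + 17818)*(19083 + 16677/4681) = -13003 + ((-12)**2 + 17818)*(19083 + 16677/4681) = -13003 + (144 + 17818)*(19083 + 16677*(1/4681)) = -13003 + 17962*(19083 + 16677/4681) = -13003 + 17962*(89344200/4681) = -13003 + 1604800520400/4681 = 1604739653357/4681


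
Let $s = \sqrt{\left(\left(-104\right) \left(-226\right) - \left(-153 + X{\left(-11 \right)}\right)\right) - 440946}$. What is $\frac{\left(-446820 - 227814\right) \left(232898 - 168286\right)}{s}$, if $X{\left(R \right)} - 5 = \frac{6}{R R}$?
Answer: $\frac{79913995348 i \sqrt{12623145}}{4207715} \approx 6.7478 \cdot 10^{7} i$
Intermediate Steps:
$X{\left(R \right)} = 5 + \frac{6}{R^{2}}$ ($X{\left(R \right)} = 5 + \frac{6}{R R} = 5 + \frac{6}{R^{2}}$)
$s = \frac{2 i \sqrt{12623145}}{11}$ ($s = \sqrt{\left(\left(-104\right) \left(-226\right) + \left(153 - \left(5 + \frac{6}{121}\right)\right)\right) - 440946} = \sqrt{\left(23504 + \left(153 - \left(5 + 6 \cdot \frac{1}{121}\right)\right)\right) - 440946} = \sqrt{\left(23504 + \left(153 - \left(5 + \frac{6}{121}\right)\right)\right) - 440946} = \sqrt{\left(23504 + \left(153 - \frac{611}{121}\right)\right) - 440946} = \sqrt{\left(23504 + \frac{17902}{121}\right) - 440946} = \sqrt{\frac{2861886}{121} - 440946} = \sqrt{- \frac{50492580}{121}} = \frac{2 i \sqrt{12623145}}{11} \approx 645.98 i$)
$\frac{\left(-446820 - 227814\right) \left(232898 - 168286\right)}{s} = \frac{\left(-446820 - 227814\right) \left(232898 - 168286\right)}{\frac{2}{11} i \sqrt{12623145}} = \left(-674634\right) 64612 \left(- \frac{11 i \sqrt{12623145}}{25246290}\right) = - 43589452008 \left(- \frac{11 i \sqrt{12623145}}{25246290}\right) = \frac{79913995348 i \sqrt{12623145}}{4207715}$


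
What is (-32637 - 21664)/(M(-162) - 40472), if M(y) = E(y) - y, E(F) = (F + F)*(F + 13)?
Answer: -54301/7966 ≈ -6.8166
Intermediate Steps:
E(F) = 2*F*(13 + F) (E(F) = (2*F)*(13 + F) = 2*F*(13 + F))
M(y) = -y + 2*y*(13 + y) (M(y) = 2*y*(13 + y) - y = -y + 2*y*(13 + y))
(-32637 - 21664)/(M(-162) - 40472) = (-32637 - 21664)/(-162*(25 + 2*(-162)) - 40472) = -54301/(-162*(25 - 324) - 40472) = -54301/(-162*(-299) - 40472) = -54301/(48438 - 40472) = -54301/7966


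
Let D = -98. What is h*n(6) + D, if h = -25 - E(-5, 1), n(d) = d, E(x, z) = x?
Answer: -218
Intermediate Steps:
h = -20 (h = -25 - 1*(-5) = -25 + 5 = -20)
h*n(6) + D = -20*6 - 98 = -120 - 98 = -218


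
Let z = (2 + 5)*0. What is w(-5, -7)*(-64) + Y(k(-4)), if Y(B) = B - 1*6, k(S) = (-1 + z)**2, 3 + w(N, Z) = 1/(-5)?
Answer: 999/5 ≈ 199.80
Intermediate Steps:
w(N, Z) = -16/5 (w(N, Z) = -3 + 1/(-5) = -3 - 1/5 = -16/5)
z = 0 (z = 7*0 = 0)
k(S) = 1 (k(S) = (-1 + 0)**2 = (-1)**2 = 1)
Y(B) = -6 + B (Y(B) = B - 6 = -6 + B)
w(-5, -7)*(-64) + Y(k(-4)) = -16/5*(-64) + (-6 + 1) = 1024/5 - 5 = 999/5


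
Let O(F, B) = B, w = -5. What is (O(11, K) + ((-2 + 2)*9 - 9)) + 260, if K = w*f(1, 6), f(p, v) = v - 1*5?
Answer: 246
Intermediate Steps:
f(p, v) = -5 + v (f(p, v) = v - 5 = -5 + v)
K = -5 (K = -5*(-5 + 6) = -5*1 = -5)
(O(11, K) + ((-2 + 2)*9 - 9)) + 260 = (-5 + ((-2 + 2)*9 - 9)) + 260 = (-5 + (0*9 - 9)) + 260 = (-5 + (0 - 9)) + 260 = (-5 - 9) + 260 = -14 + 260 = 246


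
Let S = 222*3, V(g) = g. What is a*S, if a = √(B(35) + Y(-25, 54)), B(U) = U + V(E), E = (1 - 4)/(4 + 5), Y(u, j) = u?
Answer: 222*√87 ≈ 2070.7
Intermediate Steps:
E = -⅓ (E = -3/9 = -3*⅑ = -⅓ ≈ -0.33333)
B(U) = -⅓ + U (B(U) = U - ⅓ = -⅓ + U)
S = 666
a = √87/3 (a = √((-⅓ + 35) - 25) = √(104/3 - 25) = √(29/3) = √87/3 ≈ 3.1091)
a*S = (√87/3)*666 = 222*√87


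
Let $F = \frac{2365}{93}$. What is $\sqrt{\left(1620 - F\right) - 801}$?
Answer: $\frac{\sqrt{6863586}}{93} \approx 28.17$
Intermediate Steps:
$F = \frac{2365}{93}$ ($F = 2365 \cdot \frac{1}{93} = \frac{2365}{93} \approx 25.43$)
$\sqrt{\left(1620 - F\right) - 801} = \sqrt{\left(1620 - \frac{2365}{93}\right) - 801} = \sqrt{\frac{148295}{93} - 801} = \sqrt{\frac{73802}{93}} = \frac{\sqrt{6863586}}{93}$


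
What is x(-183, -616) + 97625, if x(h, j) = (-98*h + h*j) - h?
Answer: 228470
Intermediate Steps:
x(h, j) = -99*h + h*j
x(-183, -616) + 97625 = -183*(-99 - 616) + 97625 = -183*(-715) + 97625 = 130845 + 97625 = 228470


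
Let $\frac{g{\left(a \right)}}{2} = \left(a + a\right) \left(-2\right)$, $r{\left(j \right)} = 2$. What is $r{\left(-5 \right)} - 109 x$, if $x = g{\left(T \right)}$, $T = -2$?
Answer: $-1742$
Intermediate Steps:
$g{\left(a \right)} = - 8 a$ ($g{\left(a \right)} = 2 \left(a + a\right) \left(-2\right) = 2 \cdot 2 a \left(-2\right) = 2 \left(- 4 a\right) = - 8 a$)
$x = 16$ ($x = \left(-8\right) \left(-2\right) = 16$)
$r{\left(-5 \right)} - 109 x = 2 - 1744 = -1742$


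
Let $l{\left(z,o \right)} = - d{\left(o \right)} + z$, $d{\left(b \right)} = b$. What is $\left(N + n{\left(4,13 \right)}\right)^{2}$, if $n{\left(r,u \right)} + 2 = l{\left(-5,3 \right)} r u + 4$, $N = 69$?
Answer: $119025$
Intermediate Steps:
$l{\left(z,o \right)} = z - o$ ($l{\left(z,o \right)} = - o + z = z - o$)
$n{\left(r,u \right)} = 2 - 8 r u$ ($n{\left(r,u \right)} = -2 + \left(\left(-5 - 3\right) r u + 4\right) = -2 + \left(- 8 r u + 4\right) = -2 - \left(-4 + 8 r u\right) = 2 - 8 r u$)
$\left(N + n{\left(4,13 \right)}\right)^{2} = \left(69 + \left(2 - 32 \cdot 13\right)\right)^{2} = \left(69 + \left(2 - 416\right)\right)^{2} = \left(69 - 414\right)^{2} = \left(-345\right)^{2} = 119025$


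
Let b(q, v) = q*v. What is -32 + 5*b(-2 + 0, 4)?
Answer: -72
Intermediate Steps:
-32 + 5*b(-2 + 0, 4) = -32 + 5*((-2 + 0)*4) = -32 + 5*(-2*4) = -32 + 5*(-8) = -32 - 40 = -72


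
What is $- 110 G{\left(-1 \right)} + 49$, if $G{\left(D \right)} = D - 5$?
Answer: $709$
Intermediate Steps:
$G{\left(D \right)} = -5 + D$
$- 110 G{\left(-1 \right)} + 49 = - 110 \left(-5 - 1\right) + 49 = \left(-110\right) \left(-6\right) + 49 = 660 + 49 = 709$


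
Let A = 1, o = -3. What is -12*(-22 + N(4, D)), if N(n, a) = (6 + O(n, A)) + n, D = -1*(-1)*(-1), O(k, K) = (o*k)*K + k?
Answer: 240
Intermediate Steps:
O(k, K) = k - 3*K*k (O(k, K) = (-3*k)*K + k = -3*K*k + k = k - 3*K*k)
D = -1 (D = 1*(-1) = -1)
N(n, a) = 6 - n (N(n, a) = (6 + n*(1 - 3*1)) + n = (6 + n*(1 - 3)) + n = (6 + n*(-2)) + n = (6 - 2*n) + n = 6 - n)
-12*(-22 + N(4, D)) = -12*(-22 + (6 - 1*4)) = -12*(-22 + (6 - 4)) = -12*(-22 + 2) = -12*(-20) = 240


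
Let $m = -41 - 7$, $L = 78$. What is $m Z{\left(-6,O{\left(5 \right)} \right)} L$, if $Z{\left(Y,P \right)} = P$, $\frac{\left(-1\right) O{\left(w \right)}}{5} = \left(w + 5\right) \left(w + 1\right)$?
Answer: $1123200$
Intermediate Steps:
$O{\left(w \right)} = - 5 \left(1 + w\right) \left(5 + w\right)$ ($O{\left(w \right)} = - 5 \left(w + 5\right) \left(w + 1\right) = - 5 \left(5 + w\right) \left(1 + w\right) = - 5 \left(1 + w\right) \left(5 + w\right)$)
$m = -48$
$m Z{\left(-6,O{\left(5 \right)} \right)} L = - 48 \left(-25 - 150 - 5 \cdot 5^{2}\right) 78 = - 48 \left(-25 - 150 - 125\right) 78 = \left(-48\right) \left(-300\right) 78 = 14400 \cdot 78 = 1123200$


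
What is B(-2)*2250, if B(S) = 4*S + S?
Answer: -22500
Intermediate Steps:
B(S) = 5*S
B(-2)*2250 = (5*(-2))*2250 = -10*2250 = -22500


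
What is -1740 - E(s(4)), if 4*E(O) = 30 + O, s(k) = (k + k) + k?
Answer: -3501/2 ≈ -1750.5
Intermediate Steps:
s(k) = 3*k (s(k) = 2*k + k = 3*k)
E(O) = 15/2 + O/4 (E(O) = (30 + O)/4 = 15/2 + O/4)
-1740 - E(s(4)) = -1740 - (15/2 + (3*4)/4) = -1740 - (15/2 + (¼)*12) = -1740 - (15/2 + 3) = -1740 - 1*21/2 = -1740 - 21/2 = -3501/2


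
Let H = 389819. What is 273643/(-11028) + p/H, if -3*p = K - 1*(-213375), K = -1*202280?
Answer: -35570675279/1432974644 ≈ -24.823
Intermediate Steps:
K = -202280
p = -11095/3 (p = -(-202280 - 1*(-213375))/3 = -(-202280 + 213375)/3 = -⅓*11095 = -11095/3 ≈ -3698.3)
273643/(-11028) + p/H = 273643/(-11028) - 11095/3/389819 = 273643*(-1/11028) - 11095/3*1/389819 = -273643/11028 - 11095/1169457 = -35570675279/1432974644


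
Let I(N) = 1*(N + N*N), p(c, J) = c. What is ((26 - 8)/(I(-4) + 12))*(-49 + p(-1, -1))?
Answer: -75/2 ≈ -37.500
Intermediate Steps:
I(N) = N + N² (I(N) = 1*(N + N²) = N + N²)
((26 - 8)/(I(-4) + 12))*(-49 + p(-1, -1)) = ((26 - 8)/(-4*(1 - 4) + 12))*(-49 - 1) = (18/(-4*(-3) + 12))*(-50) = (18/(12 + 12))*(-50) = (18/24)*(-50) = (18*(1/24))*(-50) = (¾)*(-50) = -75/2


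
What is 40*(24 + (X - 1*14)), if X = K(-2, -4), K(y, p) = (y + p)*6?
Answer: -1040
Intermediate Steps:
K(y, p) = 6*p + 6*y (K(y, p) = (p + y)*6 = 6*p + 6*y)
X = -36 (X = 6*(-4) + 6*(-2) = -24 - 12 = -36)
40*(24 + (X - 1*14)) = 40*(24 + (-36 - 1*14)) = 40*(24 + (-36 - 14)) = 40*(24 - 50) = 40*(-26) = -1040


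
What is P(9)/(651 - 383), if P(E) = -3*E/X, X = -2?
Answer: 27/536 ≈ 0.050373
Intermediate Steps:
P(E) = 3*E/2 (P(E) = -3*E/(-2) = -3*E*(-1)/2 = -(-3)*E/2 = 3*E/2)
P(9)/(651 - 383) = ((3/2)*9)/(651 - 383) = (27/2)/268 = (1/268)*(27/2) = 27/536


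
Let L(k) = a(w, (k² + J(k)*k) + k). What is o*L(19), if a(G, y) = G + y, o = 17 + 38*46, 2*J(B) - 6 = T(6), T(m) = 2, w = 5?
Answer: 813665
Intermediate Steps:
J(B) = 4 (J(B) = 3 + (½)*2 = 3 + 1 = 4)
o = 1765 (o = 17 + 1748 = 1765)
L(k) = 5 + k² + 5*k (L(k) = 5 + ((k² + 4*k) + k) = 5 + (k² + 5*k) = 5 + k² + 5*k)
o*L(19) = 1765*(5 + 19*(5 + 19)) = 1765*(5 + 19*24) = 1765*(5 + 456) = 1765*461 = 813665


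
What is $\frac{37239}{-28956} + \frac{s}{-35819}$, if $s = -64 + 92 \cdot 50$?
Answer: $- \frac{69771817}{49389284} \approx -1.4127$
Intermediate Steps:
$s = 4536$ ($s = -64 + 4600 = 4536$)
$\frac{37239}{-28956} + \frac{s}{-35819} = \frac{37239}{-28956} + \frac{4536}{-35819} = 37239 \left(- \frac{1}{28956}\right) + 4536 \left(- \frac{1}{35819}\right) = - \frac{12413}{9652} - \frac{648}{5117} = - \frac{69771817}{49389284}$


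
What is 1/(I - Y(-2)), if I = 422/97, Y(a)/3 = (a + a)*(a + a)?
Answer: -97/4234 ≈ -0.022910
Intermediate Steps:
Y(a) = 12*a**2 (Y(a) = 3*((a + a)*(a + a)) = 3*((2*a)*(2*a)) = 3*(4*a**2) = 12*a**2)
I = 422/97 (I = 422*(1/97) = 422/97 ≈ 4.3505)
1/(I - Y(-2)) = 1/(422/97 - 12*(-2)**2) = 1/(422/97 - 12*4) = 1/(422/97 - 1*48) = 1/(422/97 - 48) = 1/(-4234/97) = -97/4234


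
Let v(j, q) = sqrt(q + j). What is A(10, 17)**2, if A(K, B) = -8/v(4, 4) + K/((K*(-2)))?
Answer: 33/4 + 2*sqrt(2) ≈ 11.078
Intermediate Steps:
v(j, q) = sqrt(j + q)
A(K, B) = -1/2 - 2*sqrt(2) (A(K, B) = -8/sqrt(4 + 4) + K/((K*(-2))) = -8*sqrt(2)/4 + K/((-2*K)) = -8*sqrt(2)/4 + K*(-1/(2*K)) = -2*sqrt(2) - 1/2 = -1/2 - 2*sqrt(2))
A(10, 17)**2 = (-1/2 - 2*sqrt(2))**2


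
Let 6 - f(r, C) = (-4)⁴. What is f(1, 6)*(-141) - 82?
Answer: 35168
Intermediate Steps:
f(r, C) = -250 (f(r, C) = 6 - 1*(-4)⁴ = 6 - 1*256 = 6 - 256 = -250)
f(1, 6)*(-141) - 82 = -250*(-141) - 82 = 35250 - 82 = 35168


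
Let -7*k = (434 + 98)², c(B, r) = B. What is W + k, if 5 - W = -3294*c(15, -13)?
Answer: 8983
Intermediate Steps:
k = -40432 (k = -(434 + 98)²/7 = -⅐*532² = -⅐*283024 = -40432)
W = 49415 (W = 5 - (-3294)*15 = 5 - 1*(-49410) = 5 + 49410 = 49415)
W + k = 49415 - 40432 = 8983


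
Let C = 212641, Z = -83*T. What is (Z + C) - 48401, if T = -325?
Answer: 191215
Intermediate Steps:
Z = 26975 (Z = -83*(-325) = 26975)
(Z + C) - 48401 = (26975 + 212641) - 48401 = 239616 - 48401 = 191215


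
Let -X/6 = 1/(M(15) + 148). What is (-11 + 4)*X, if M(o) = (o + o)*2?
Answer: 21/104 ≈ 0.20192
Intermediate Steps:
M(o) = 4*o (M(o) = (2*o)*2 = 4*o)
X = -3/104 (X = -6/(4*15 + 148) = -6/(60 + 148) = -6/208 = -6*1/208 = -3/104 ≈ -0.028846)
(-11 + 4)*X = (-11 + 4)*(-3/104) = -7*(-3/104) = 21/104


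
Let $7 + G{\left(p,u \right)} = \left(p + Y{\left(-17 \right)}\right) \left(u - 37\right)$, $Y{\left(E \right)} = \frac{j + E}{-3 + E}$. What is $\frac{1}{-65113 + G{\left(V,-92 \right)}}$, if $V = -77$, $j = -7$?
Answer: $- \frac{5}{276709} \approx -1.807 \cdot 10^{-5}$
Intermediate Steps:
$Y{\left(E \right)} = \frac{-7 + E}{-3 + E}$
$G{\left(p,u \right)} = -7 + \left(-37 + u\right) \left(\frac{6}{5} + p\right)$ ($G{\left(p,u \right)} = -7 + \left(p + \frac{-7 - 17}{-3 - 17}\right) \left(u - 37\right) = -7 + \left(p + \frac{1}{-20} \left(-24\right)\right) \left(-37 + u\right) = -7 + \left(p - - \frac{6}{5}\right) \left(-37 + u\right) = -7 + \left(p + \frac{6}{5}\right) \left(-37 + u\right) = -7 + \left(\frac{6}{5} + p\right) \left(-37 + u\right) = -7 + \left(-37 + u\right) \left(\frac{6}{5} + p\right)$)
$\frac{1}{-65113 + G{\left(V,-92 \right)}} = \frac{1}{-65113 - - \frac{48856}{5}} = \frac{1}{-65113 + \left(- \frac{257}{5} + 2849 - \frac{552}{5} + 7084\right)} = \frac{1}{-65113 + \frac{48856}{5}} = \frac{1}{- \frac{276709}{5}} = - \frac{5}{276709}$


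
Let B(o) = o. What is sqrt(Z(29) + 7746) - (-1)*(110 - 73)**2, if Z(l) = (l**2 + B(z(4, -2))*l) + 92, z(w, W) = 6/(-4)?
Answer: 1369 + 3*sqrt(3838)/2 ≈ 1461.9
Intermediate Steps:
z(w, W) = -3/2 (z(w, W) = 6*(-1/4) = -3/2)
Z(l) = 92 + l**2 - 3*l/2 (Z(l) = (l**2 - 3*l/2) + 92 = 92 + l**2 - 3*l/2)
sqrt(Z(29) + 7746) - (-1)*(110 - 73)**2 = sqrt((92 + 29**2 - 3/2*29) + 7746) - (-1)*(110 - 73)**2 = sqrt((92 + 841 - 87/2) + 7746) - (-1)*37**2 = sqrt(1779/2 + 7746) - (-1)*1369 = sqrt(17271/2) - 1*(-1369) = 3*sqrt(3838)/2 + 1369 = 1369 + 3*sqrt(3838)/2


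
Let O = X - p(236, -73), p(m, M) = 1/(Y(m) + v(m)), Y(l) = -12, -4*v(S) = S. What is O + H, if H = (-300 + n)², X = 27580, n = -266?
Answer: 24703457/71 ≈ 3.4794e+5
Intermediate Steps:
v(S) = -S/4
p(m, M) = 1/(-12 - m/4)
H = 320356 (H = (-300 - 266)² = (-566)² = 320356)
O = 1958181/71 (O = 27580 - (-4)/(48 + 236) = 27580 - (-4)/284 = 27580 - 1*(-1/71) = 27580 + 1/71 = 1958181/71 ≈ 27580.)
O + H = 1958181/71 + 320356 = 24703457/71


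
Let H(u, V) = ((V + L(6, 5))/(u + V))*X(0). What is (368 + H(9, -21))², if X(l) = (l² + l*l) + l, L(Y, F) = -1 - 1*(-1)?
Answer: 135424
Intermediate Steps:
L(Y, F) = 0 (L(Y, F) = -1 + 1 = 0)
X(l) = l + 2*l² (X(l) = (l² + l²) + l = 2*l² + l = l + 2*l²)
H(u, V) = 0 (H(u, V) = ((V + 0)/(u + V))*(0*(1 + 2*0)) = (V/(V + u))*(0*(1 + 0)) = (V/(V + u))*(0*1) = (V/(V + u))*0 = 0)
(368 + H(9, -21))² = (368 + 0)² = 368² = 135424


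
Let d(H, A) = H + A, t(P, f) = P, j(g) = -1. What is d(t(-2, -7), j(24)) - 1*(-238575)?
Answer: 238572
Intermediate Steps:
d(H, A) = A + H
d(t(-2, -7), j(24)) - 1*(-238575) = (-1 - 2) - 1*(-238575) = -3 + 238575 = 238572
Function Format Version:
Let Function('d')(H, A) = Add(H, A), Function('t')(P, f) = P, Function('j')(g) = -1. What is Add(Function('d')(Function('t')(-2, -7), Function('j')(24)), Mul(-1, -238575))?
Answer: 238572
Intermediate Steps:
Function('d')(H, A) = Add(A, H)
Add(Function('d')(Function('t')(-2, -7), Function('j')(24)), Mul(-1, -238575)) = Add(Add(-1, -2), Mul(-1, -238575)) = Add(-3, 238575) = 238572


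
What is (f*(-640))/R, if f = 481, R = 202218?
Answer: -153920/101109 ≈ -1.5223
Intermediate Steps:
(f*(-640))/R = (481*(-640))/202218 = -307840*1/202218 = -153920/101109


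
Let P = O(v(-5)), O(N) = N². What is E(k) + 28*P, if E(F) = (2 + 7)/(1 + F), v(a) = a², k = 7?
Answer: 140009/8 ≈ 17501.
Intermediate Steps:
E(F) = 9/(1 + F)
P = 625 (P = ((-5)²)² = 25² = 625)
E(k) + 28*P = 9/(1 + 7) + 28*625 = 9/8 + 17500 = 140009/8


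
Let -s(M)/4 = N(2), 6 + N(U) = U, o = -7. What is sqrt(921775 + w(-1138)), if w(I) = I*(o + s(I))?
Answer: sqrt(911533) ≈ 954.74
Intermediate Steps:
N(U) = -6 + U
s(M) = 16 (s(M) = -4*(-6 + 2) = -4*(-4) = 16)
w(I) = 9*I (w(I) = I*(-7 + 16) = I*9 = 9*I)
sqrt(921775 + w(-1138)) = sqrt(921775 + 9*(-1138)) = sqrt(921775 - 10242) = sqrt(911533)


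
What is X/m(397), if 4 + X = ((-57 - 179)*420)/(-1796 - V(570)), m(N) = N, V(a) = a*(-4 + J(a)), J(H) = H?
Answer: -74909/8049572 ≈ -0.0093060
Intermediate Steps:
V(a) = a*(-4 + a)
X = -74909/20276 (X = -4 + ((-57 - 179)*420)/(-1796 - 570*(-4 + 570)) = -4 + (-236*420)/(-1796 - 570*566) = -4 - 99120/(-1796 - 1*322620) = -4 - 99120/(-1796 - 322620) = -4 - 99120/(-324416) = -4 - 99120*(-1/324416) = -4 + 6195/20276 = -74909/20276 ≈ -3.6945)
X/m(397) = -74909/20276/397 = -74909/20276*1/397 = -74909/8049572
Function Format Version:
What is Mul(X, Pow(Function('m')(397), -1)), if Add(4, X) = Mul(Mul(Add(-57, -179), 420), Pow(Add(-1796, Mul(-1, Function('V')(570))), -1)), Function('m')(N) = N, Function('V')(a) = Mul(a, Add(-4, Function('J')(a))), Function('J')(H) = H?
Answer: Rational(-74909, 8049572) ≈ -0.0093060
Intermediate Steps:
Function('V')(a) = Mul(a, Add(-4, a))
X = Rational(-74909, 20276) (X = Add(-4, Mul(Mul(Add(-57, -179), 420), Pow(Add(-1796, Mul(-1, Mul(570, Add(-4, 570)))), -1))) = Add(-4, Mul(Mul(-236, 420), Pow(Add(-1796, Mul(-1, Mul(570, 566))), -1))) = Add(-4, Mul(-99120, Pow(Add(-1796, Mul(-1, 322620)), -1))) = Add(-4, Mul(-99120, Pow(Add(-1796, -322620), -1))) = Add(-4, Mul(-99120, Pow(-324416, -1))) = Add(-4, Mul(-99120, Rational(-1, 324416))) = Add(-4, Rational(6195, 20276)) = Rational(-74909, 20276) ≈ -3.6945)
Mul(X, Pow(Function('m')(397), -1)) = Mul(Rational(-74909, 20276), Pow(397, -1)) = Mul(Rational(-74909, 20276), Rational(1, 397)) = Rational(-74909, 8049572)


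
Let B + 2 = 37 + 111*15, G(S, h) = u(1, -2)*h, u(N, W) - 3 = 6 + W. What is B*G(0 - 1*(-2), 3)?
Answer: 35700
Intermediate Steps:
u(N, W) = 9 + W (u(N, W) = 3 + (6 + W) = 9 + W)
G(S, h) = 7*h (G(S, h) = (9 - 2)*h = 7*h)
B = 1700 (B = -2 + (37 + 111*15) = -2 + (37 + 1665) = -2 + 1702 = 1700)
B*G(0 - 1*(-2), 3) = 1700*(7*3) = 1700*21 = 35700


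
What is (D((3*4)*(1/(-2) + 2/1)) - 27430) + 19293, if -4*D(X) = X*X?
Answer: -8218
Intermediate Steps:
D(X) = -X**2/4 (D(X) = -X*X/4 = -X**2/4)
(D((3*4)*(1/(-2) + 2/1)) - 27430) + 19293 = (-144*(1/(-2) + 2/1)**2/4 - 27430) + 19293 = (-144*(1*(-1/2) + 2*1)**2/4 - 27430) + 19293 = (-144*(-1/2 + 2)**2/4 - 27430) + 19293 = (-(12*(3/2))**2/4 - 27430) + 19293 = (-1/4*18**2 - 27430) + 19293 = (-1/4*324 - 27430) + 19293 = (-81 - 27430) + 19293 = -27511 + 19293 = -8218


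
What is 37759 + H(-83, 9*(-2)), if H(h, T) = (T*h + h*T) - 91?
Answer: 40656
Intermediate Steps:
H(h, T) = -91 + 2*T*h (H(h, T) = (T*h + T*h) - 91 = 2*T*h - 91 = -91 + 2*T*h)
37759 + H(-83, 9*(-2)) = 37759 + (-91 + 2*(9*(-2))*(-83)) = 37759 + (-91 + 2*(-18)*(-83)) = 37759 + (-91 + 2988) = 37759 + 2897 = 40656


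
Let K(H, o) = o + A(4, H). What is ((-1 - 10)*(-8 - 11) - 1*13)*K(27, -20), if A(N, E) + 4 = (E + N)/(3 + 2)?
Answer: -17444/5 ≈ -3488.8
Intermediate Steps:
A(N, E) = -4 + E/5 + N/5 (A(N, E) = -4 + (E + N)/(3 + 2) = -4 + (E + N)/5 = -4 + (E + N)*(⅕) = -4 + (E/5 + N/5) = -4 + E/5 + N/5)
K(H, o) = -16/5 + o + H/5 (K(H, o) = o + (-4 + H/5 + (⅕)*4) = o + (-4 + H/5 + ⅘) = o + (-16/5 + H/5) = -16/5 + o + H/5)
((-1 - 10)*(-8 - 11) - 1*13)*K(27, -20) = ((-1 - 10)*(-8 - 11) - 1*13)*(-16/5 - 20 + (⅕)*27) = (-11*(-19) - 13)*(-16/5 - 20 + 27/5) = (209 - 13)*(-89/5) = 196*(-89/5) = -17444/5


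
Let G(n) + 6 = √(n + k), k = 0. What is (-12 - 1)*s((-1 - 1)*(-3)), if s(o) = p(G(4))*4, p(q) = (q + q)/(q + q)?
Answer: -52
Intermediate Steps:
G(n) = -6 + √n (G(n) = -6 + √(n + 0) = -6 + √n)
p(q) = 1 (p(q) = (2*q)/((2*q)) = (2*q)*(1/(2*q)) = 1)
s(o) = 4 (s(o) = 1*4 = 4)
(-12 - 1)*s((-1 - 1)*(-3)) = (-12 - 1)*4 = -13*4 = -52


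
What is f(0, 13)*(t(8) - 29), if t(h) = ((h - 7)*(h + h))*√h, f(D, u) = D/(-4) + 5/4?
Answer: -145/4 + 40*√2 ≈ 20.319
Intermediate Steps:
f(D, u) = 5/4 - D/4 (f(D, u) = D*(-¼) + 5*(¼) = -D/4 + 5/4 = 5/4 - D/4)
t(h) = 2*h^(3/2)*(-7 + h) (t(h) = ((-7 + h)*(2*h))*√h = (2*h*(-7 + h))*√h = 2*h^(3/2)*(-7 + h))
f(0, 13)*(t(8) - 29) = (5/4 - ¼*0)*(2*8^(3/2)*(-7 + 8) - 29) = (5/4 + 0)*(2*(16*√2)*1 - 29) = 5*(32*√2 - 29)/4 = 5*(-29 + 32*√2)/4 = -145/4 + 40*√2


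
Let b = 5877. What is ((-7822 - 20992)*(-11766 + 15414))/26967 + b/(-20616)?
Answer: -240797535979/61772408 ≈ -3898.1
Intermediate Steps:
((-7822 - 20992)*(-11766 + 15414))/26967 + b/(-20616) = ((-7822 - 20992)*(-11766 + 15414))/26967 + 5877/(-20616) = -28814*3648*(1/26967) + 5877*(-1/20616) = -105113472*1/26967 - 1959/6872 = -35037824/8989 - 1959/6872 = -240797535979/61772408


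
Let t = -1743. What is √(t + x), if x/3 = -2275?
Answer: 6*I*√238 ≈ 92.563*I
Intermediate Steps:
x = -6825 (x = 3*(-2275) = -6825)
√(t + x) = √(-1743 - 6825) = √(-8568) = 6*I*√238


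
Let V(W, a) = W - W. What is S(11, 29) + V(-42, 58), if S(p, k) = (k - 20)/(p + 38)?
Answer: 9/49 ≈ 0.18367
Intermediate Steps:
V(W, a) = 0
S(p, k) = (-20 + k)/(38 + p)
S(11, 29) + V(-42, 58) = (-20 + 29)/(38 + 11) + 0 = 9/49 + 0 = 9/49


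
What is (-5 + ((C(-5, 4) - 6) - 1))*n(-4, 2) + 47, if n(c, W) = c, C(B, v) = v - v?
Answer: 95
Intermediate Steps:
C(B, v) = 0
(-5 + ((C(-5, 4) - 6) - 1))*n(-4, 2) + 47 = (-5 + ((0 - 6) - 1))*(-4) + 47 = (-5 + (-6 - 1))*(-4) + 47 = (-5 - 7)*(-4) + 47 = -12*(-4) + 47 = 48 + 47 = 95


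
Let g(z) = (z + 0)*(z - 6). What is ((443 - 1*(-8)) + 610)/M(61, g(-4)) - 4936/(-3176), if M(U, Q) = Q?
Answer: 445897/15880 ≈ 28.079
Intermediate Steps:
g(z) = z*(-6 + z)
((443 - 1*(-8)) + 610)/M(61, g(-4)) - 4936/(-3176) = ((443 - 1*(-8)) + 610)/((-4*(-6 - 4))) - 4936/(-3176) = ((443 + 8) + 610)/((-4*(-10))) - 4936*(-1/3176) = (451 + 610)/40 + 617/397 = 1061*(1/40) + 617/397 = 1061/40 + 617/397 = 445897/15880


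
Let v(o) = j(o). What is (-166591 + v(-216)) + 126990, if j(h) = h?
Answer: -39817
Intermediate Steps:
v(o) = o
(-166591 + v(-216)) + 126990 = (-166591 - 216) + 126990 = -166807 + 126990 = -39817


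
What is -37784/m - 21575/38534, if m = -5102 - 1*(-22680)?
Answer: -917607003/338675326 ≈ -2.7094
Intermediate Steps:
m = 17578 (m = -5102 + 22680 = 17578)
-37784/m - 21575/38534 = -37784/17578 - 21575/38534 = -37784*1/17578 - 21575*1/38534 = -18892/8789 - 21575/38534 = -917607003/338675326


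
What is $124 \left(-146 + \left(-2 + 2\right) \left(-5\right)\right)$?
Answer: $-18104$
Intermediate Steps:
$124 \left(-146 + \left(-2 + 2\right) \left(-5\right)\right) = 124 \left(-146 + 0 \left(-5\right)\right) = 124 \left(-146 + 0\right) = 124 \left(-146\right) = -18104$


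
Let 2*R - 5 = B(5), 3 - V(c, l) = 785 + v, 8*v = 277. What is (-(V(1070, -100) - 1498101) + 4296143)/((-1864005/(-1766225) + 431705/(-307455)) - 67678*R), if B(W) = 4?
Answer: -1007014096229523075/52922224818006392 ≈ -19.028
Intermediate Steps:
v = 277/8 (v = (⅛)*277 = 277/8 ≈ 34.625)
V(c, l) = -6533/8 (V(c, l) = 3 - (785 + 277/8) = 3 - 1*6557/8 = 3 - 6557/8 = -6533/8)
R = 9/2 (R = 5/2 + (½)*4 = 5/2 + 2 = 9/2 ≈ 4.5000)
(-(V(1070, -100) - 1498101) + 4296143)/((-1864005/(-1766225) + 431705/(-307455)) - 67678*R) = (-(-6533/8 - 1498101) + 4296143)/((-1864005/(-1766225) + 431705/(-307455)) - 67678*9/2) = (-1*(-11991341/8) + 4296143)/((-1864005*(-1/1766225) + 431705*(-1/307455)) - 304551) = (11991341/8 + 4296143)/((372801/353245 - 86341/61491) - 304551) = 46360485/(8*(-7575620254/21721388295 - 304551)) = 46360485/(8*(-6615278102250799/21721388295)) = (46360485/8)*(-21721388295/6615278102250799) = -1007014096229523075/52922224818006392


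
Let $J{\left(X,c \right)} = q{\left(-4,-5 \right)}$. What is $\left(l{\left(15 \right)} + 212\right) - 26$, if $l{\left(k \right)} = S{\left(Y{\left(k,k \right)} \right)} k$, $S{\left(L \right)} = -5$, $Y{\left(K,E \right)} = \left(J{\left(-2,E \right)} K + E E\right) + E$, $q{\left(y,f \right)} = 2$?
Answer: $111$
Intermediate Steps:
$J{\left(X,c \right)} = 2$
$Y{\left(K,E \right)} = E + E^{2} + 2 K$ ($Y{\left(K,E \right)} = \left(2 K + E E\right) + E = \left(2 K + E^{2}\right) + E = \left(E^{2} + 2 K\right) + E = E + E^{2} + 2 K$)
$l{\left(k \right)} = - 5 k$
$\left(l{\left(15 \right)} + 212\right) - 26 = \left(\left(-5\right) 15 + 212\right) - 26 = \left(-75 + 212\right) - 26 = 137 - 26 = 111$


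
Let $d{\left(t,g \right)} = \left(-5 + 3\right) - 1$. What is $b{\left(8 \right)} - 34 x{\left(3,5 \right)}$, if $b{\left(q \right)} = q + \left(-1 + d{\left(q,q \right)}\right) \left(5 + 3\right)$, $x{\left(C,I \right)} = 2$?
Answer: $-92$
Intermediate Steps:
$d{\left(t,g \right)} = -3$ ($d{\left(t,g \right)} = -2 - 1 = -3$)
$b{\left(q \right)} = -32 + q$ ($b{\left(q \right)} = q + \left(-1 - 3\right) \left(5 + 3\right) = q - 32 = -32 + q$)
$b{\left(8 \right)} - 34 x{\left(3,5 \right)} = \left(-32 + 8\right) - 68 = -24 - 68 = -92$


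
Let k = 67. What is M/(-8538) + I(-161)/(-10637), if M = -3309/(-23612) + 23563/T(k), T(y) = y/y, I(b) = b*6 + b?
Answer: -5690935803493/2144411286072 ≈ -2.6538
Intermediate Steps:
I(b) = 7*b (I(b) = 6*b + b = 7*b)
T(y) = 1
M = 556372865/23612 (M = -3309/(-23612) + 23563/1 = -3309*(-1/23612) + 23563*1 = 3309/23612 + 23563 = 556372865/23612 ≈ 23563.)
M/(-8538) + I(-161)/(-10637) = (556372865/23612)/(-8538) + (7*(-161))/(-10637) = (556372865/23612)*(-1/8538) - 1127*(-1/10637) = -556372865/201599256 + 1127/10637 = -5690935803493/2144411286072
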